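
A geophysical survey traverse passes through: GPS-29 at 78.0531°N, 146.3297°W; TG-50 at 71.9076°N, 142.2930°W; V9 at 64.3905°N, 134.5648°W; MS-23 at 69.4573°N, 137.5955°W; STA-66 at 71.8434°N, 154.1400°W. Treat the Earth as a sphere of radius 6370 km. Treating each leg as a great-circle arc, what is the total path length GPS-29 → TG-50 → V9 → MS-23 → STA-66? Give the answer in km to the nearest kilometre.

2826 km

GPS-29→TG-50: c = 0.108739 rad, d = 692.67 km
TG-50→V9: c = 0.140210 rad, d = 893.14 km
V9→MS-23: c = 0.090803 rad, d = 578.41 km
MS-23→STA-66: c = 0.103913 rad, d = 661.93 km
Total = 692.67 + 893.14 + 578.41 + 661.93 = 2826.15 km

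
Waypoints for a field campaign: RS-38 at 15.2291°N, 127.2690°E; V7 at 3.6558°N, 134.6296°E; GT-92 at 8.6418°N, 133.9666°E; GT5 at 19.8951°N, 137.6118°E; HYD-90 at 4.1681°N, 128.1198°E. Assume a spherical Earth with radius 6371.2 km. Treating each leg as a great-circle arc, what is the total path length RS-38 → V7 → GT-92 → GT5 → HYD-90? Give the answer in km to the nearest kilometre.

5418 km

RS-38→V7: c = 0.238329 rad, d = 1518.44 km
V7→GT-92: c = 0.087779 rad, d = 559.26 km
GT-92→GT5: c = 0.205822 rad, d = 1311.33 km
GT5→HYD-90: c = 0.318443 rad, d = 2028.87 km
Total = 1518.44 + 559.26 + 1311.33 + 2028.87 = 5417.90 km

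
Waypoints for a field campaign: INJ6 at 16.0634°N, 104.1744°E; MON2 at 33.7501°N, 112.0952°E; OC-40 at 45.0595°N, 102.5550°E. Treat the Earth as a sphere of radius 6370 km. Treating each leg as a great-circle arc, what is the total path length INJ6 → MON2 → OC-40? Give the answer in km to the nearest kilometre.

INJ6→MON2: c = 0.332868 rad, d = 2120.37 km
MON2→OC-40: c = 0.235235 rad, d = 1498.45 km
Total = 2120.37 + 1498.45 = 3618.82 km

3619 km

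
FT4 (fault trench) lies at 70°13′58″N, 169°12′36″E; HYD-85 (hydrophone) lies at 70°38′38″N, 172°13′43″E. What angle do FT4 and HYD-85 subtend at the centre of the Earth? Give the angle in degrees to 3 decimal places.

FT4: φ = +70.23278°, λ = +169.21000°
HYD-85: φ = +70.64389°, λ = +172.22861°
Δφ = 0.4111°,  Δλ = 3.0186°
a = sin²(Δφ/2) + cos φ₁ cos φ₂ sin²(Δλ/2) = 0.000091
c = 2·arcsin(√a) = 0.019041 rad = 1.0910°

1.091°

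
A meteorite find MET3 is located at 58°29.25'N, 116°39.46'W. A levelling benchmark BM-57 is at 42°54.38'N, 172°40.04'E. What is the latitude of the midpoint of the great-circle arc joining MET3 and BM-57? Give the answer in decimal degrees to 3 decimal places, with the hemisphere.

MET3: φ = +58.48750°, λ = -116.65767°
BM-57: φ = +42.90633°, λ = +172.66733°
Bx = cos φ₂ cos Δλ = 0.242393,  By = cos φ₂ sin Δλ = -0.691198
φₘ = atan2(sin φ₁ + sin φ₂, √((cos φ₁ + Bx)² + By²)) = 56.08166°
λₘ = λ₁ + atan2(By, cos φ₁ + Bx) = -158.75344°

56.082°N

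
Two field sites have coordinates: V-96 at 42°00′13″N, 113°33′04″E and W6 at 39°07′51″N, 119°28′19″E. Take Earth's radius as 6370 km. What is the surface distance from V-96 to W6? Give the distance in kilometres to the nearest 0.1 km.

V-96: φ = +42.00361°, λ = +113.55111°
W6: φ = +39.13083°, λ = +119.47194°
Δφ = -2.8728°,  Δλ = 5.9208°
a = sin²(Δφ/2) + cos φ₁ cos φ₂ sin²(Δλ/2) = 0.002166
c = 2·arcsin(√a) = 0.093112 rad = 5.3349°
d = R·c = 6370 × 0.093112 = 593.1 km

593.1 km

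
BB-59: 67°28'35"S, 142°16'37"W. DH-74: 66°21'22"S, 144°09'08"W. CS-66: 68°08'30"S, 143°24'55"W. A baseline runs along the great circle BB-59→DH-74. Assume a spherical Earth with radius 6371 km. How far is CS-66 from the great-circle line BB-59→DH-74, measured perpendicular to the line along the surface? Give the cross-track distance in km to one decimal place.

BB-59: φ = -67.47639°, λ = -142.27694°
DH-74: φ = -66.35611°, λ = -144.15222°
CS-66: φ = -68.14167°, λ = -143.41528°
δ₁₃ = central angle BB-59→CS-66 = 0.013825 rad  (haversine)
θ₁₃ = bearing BB-59→CS-66 = 212.347°,  θ₁₂ = bearing BB-59→DH-74 = 325.857°
dₓₜ = R·arcsin(sin δ₁₃ · sin(θ₁₃ − θ₁₂)) = 6371·arcsin(0.01382·sin(-113.510°)) = -80.764 km
|dₓₜ| = 80.764 km

80.8 km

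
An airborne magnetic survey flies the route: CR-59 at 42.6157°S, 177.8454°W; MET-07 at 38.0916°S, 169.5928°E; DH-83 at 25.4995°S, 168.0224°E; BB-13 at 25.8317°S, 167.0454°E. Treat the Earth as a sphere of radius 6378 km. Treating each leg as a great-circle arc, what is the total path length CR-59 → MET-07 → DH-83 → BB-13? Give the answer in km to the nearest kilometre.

CR-59→MET-07: c = 0.184545 rad, d = 1177.03 km
MET-07→DH-83: c = 0.220994 rad, d = 1409.50 km
DH-83→BB-13: c = 0.016427 rad, d = 104.77 km
Total = 1177.03 + 1409.50 + 104.77 = 2691.30 km

2691 km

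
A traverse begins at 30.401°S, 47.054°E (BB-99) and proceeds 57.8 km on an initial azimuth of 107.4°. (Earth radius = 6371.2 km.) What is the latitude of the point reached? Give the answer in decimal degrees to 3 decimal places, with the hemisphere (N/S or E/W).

30.555°S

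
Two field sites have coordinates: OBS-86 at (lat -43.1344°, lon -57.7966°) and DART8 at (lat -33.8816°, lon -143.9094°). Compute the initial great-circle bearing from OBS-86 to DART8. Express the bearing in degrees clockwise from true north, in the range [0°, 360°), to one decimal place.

Δλ = -86.1128°
y = sin Δλ · cos φ₂ = -0.828281
x = cos φ₁ sin φ₂ − sin φ₁ cos φ₂ cos Δλ = -0.368341
θ = atan2(y, x) = -113.9750° → 246.0250° (mod 360°)

246.0°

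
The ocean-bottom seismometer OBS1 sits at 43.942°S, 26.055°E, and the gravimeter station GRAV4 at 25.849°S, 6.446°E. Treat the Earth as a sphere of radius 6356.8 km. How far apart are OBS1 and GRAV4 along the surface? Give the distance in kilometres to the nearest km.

Δφ = 18.0930°,  Δλ = -19.6090°
a = sin²(Δφ/2) + cos φ₁ cos φ₂ sin²(Δλ/2) = 0.043514
c = 2·arcsin(√a) = 0.420285 rad = 24.0805°
d = R·c = 6356.8 × 0.420285 = 2671.7 km

2672 km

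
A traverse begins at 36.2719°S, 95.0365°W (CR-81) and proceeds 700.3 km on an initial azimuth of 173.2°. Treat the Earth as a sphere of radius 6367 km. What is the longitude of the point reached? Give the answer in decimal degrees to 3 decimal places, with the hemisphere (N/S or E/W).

94.026°W

δ = d/R = 700.3/6367 = 0.109989 rad
φ₂ = arcsin(sin φ₁ cos δ + cos φ₁ sin δ cos θ)
   = arcsin(-0.59162·0.99396 + 0.80622·0.10977·-0.99297) = -42.52539°
λ₂ = λ₁ + atan2(sin θ sin δ cos φ₁, cos δ − sin φ₁ sin φ₂) = -94.02601°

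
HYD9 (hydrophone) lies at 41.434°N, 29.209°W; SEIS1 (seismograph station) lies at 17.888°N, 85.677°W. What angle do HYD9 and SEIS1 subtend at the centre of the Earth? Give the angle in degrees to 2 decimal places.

Δφ = -23.5460°,  Δλ = -56.4680°
a = sin²(Δφ/2) + cos φ₁ cos φ₂ sin²(Δλ/2) = 0.201305
c = 2·arcsin(√a) = 0.930554 rad = 53.3168°

53.32°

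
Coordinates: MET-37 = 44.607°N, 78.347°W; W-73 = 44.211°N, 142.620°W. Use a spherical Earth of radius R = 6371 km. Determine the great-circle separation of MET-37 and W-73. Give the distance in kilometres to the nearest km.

4967 km

Δφ = -0.3960°,  Δλ = -64.2730°
a = sin²(Δφ/2) + cos φ₁ cos φ₂ sin²(Δλ/2) = 0.144406
c = 2·arcsin(√a) = 0.779610 rad = 44.6684°
d = R·c = 6371 × 0.779610 = 4966.9 km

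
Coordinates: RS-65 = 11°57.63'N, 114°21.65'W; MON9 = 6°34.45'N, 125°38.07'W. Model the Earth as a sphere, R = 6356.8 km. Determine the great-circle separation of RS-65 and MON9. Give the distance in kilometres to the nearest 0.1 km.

1371.0 km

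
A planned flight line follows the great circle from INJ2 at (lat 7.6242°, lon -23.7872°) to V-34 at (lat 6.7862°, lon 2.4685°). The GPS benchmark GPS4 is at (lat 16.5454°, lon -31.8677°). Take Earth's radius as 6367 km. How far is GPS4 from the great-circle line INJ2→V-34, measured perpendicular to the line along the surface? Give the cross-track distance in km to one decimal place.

997.5 km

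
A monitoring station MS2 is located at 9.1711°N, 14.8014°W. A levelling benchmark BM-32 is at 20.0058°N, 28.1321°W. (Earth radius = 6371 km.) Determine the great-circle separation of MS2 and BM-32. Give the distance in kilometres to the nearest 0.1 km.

1871.2 km

Δφ = 10.8347°,  Δλ = -13.3307°
a = sin²(Δφ/2) + cos φ₁ cos φ₂ sin²(Δλ/2) = 0.021411
c = 2·arcsin(√a) = 0.293702 rad = 16.8279°
d = R·c = 6371 × 0.293702 = 1871.2 km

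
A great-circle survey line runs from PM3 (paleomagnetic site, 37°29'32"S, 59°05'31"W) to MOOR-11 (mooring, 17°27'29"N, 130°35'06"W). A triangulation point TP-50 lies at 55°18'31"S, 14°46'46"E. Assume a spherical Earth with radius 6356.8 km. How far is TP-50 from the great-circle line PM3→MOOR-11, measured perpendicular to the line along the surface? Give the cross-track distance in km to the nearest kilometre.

1755 km

PM3: φ = -37.49222°, λ = -59.09194°
MOOR-11: φ = +17.45806°, λ = -130.58500°
TP-50: φ = -55.30861°, λ = +14.77944°
δ₁₃ = central angle PM3→TP-50 = 0.894509 rad  (haversine)
θ₁₃ = bearing PM3→TP-50 = 135.488°,  θ₁₂ = bearing PM3→MOOR-11 = 295.027°
dₓₜ = R·arcsin(sin δ₁₃ · sin(θ₁₃ − θ₁₂)) = 6356.8·arcsin(0.77990·sin(-159.538°)) = -1755.328 km
|dₓₜ| = 1755.328 km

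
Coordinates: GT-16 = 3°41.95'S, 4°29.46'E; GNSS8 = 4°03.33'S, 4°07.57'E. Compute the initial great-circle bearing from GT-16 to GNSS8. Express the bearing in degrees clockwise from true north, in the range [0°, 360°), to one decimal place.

GT-16: φ = -3.69917°, λ = +4.49100°
GNSS8: φ = -4.05550°, λ = +4.12617°
Δλ = -0.3648°
y = sin Δλ · cos φ₂ = -0.006352
x = cos φ₁ sin φ₂ − sin φ₁ cos φ₂ cos Δλ = -0.006220
θ = atan2(y, x) = -134.4025° → 225.5975° (mod 360°)

225.6°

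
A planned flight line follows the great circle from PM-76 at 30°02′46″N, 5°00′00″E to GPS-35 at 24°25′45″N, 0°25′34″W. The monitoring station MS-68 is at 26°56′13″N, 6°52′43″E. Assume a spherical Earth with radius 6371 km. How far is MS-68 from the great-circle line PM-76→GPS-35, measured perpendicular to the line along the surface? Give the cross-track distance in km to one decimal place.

368.6 km

PM-76: φ = +30.04611°, λ = +5.00000°
GPS-35: φ = +24.42917°, λ = -0.42611°
MS-68: φ = +26.93694°, λ = +6.87861°
δ₁₃ = central angle PM-76→MS-68 = 0.061439 rad  (haversine)
θ₁₃ = bearing PM-76→MS-68 = 151.577°,  θ₁₂ = bearing PM-76→GPS-35 = 221.936°
dₓₜ = R·arcsin(sin δ₁₃ · sin(θ₁₃ − θ₁₂)) = 6371·arcsin(0.06140·sin(-70.359°)) = -368.627 km
|dₓₜ| = 368.627 km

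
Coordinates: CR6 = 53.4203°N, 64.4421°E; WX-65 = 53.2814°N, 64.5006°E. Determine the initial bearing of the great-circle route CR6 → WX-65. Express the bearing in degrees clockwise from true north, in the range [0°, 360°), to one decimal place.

Δλ = 0.0585°
y = sin Δλ · cos φ₂ = 0.000610
x = cos φ₁ sin φ₂ − sin φ₁ cos φ₂ cos Δλ = -0.002424
θ = atan2(y, x) = 165.8648° → 165.8648° (mod 360°)

165.9°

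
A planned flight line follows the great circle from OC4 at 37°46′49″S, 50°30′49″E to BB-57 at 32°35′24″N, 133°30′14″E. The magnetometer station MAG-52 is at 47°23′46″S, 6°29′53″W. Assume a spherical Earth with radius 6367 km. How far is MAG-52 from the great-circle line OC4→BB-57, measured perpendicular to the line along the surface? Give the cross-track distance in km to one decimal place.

132.7 km

OC4: φ = -37.78028°, λ = +50.51361°
BB-57: φ = +32.59000°, λ = +133.50389°
MAG-52: φ = -47.39611°, λ = -6.49806°
δ₁₃ = central angle OC4→MAG-52 = 0.734402 rad  (haversine)
θ₁₃ = bearing OC4→MAG-52 = 237.916°,  θ₁₂ = bearing OC4→BB-57 = 59.698°
dₓₜ = R·arcsin(sin δ₁₃ · sin(θ₁₃ − θ₁₂)) = 6367·arcsin(0.67014·sin(178.218°)) = 132.693 km
|dₓₜ| = 132.693 km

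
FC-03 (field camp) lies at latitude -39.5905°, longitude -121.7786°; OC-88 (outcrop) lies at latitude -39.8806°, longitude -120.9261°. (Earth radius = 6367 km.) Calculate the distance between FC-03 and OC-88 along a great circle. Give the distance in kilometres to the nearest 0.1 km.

79.7 km

Δφ = -0.2901°,  Δλ = 0.8525°
a = sin²(Δφ/2) + cos φ₁ cos φ₂ sin²(Δλ/2) = 0.000039
c = 2·arcsin(√a) = 0.012512 rad = 0.7169°
d = R·c = 6367 × 0.012512 = 79.7 km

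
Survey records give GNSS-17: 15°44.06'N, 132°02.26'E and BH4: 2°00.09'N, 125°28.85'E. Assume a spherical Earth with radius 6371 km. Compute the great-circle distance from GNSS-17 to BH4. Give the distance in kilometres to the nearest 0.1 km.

1687.6 km

GNSS-17: φ = +15.73433°, λ = +132.03767°
BH4: φ = +2.00150°, λ = +125.48083°
Δφ = -13.7328°,  Δλ = -6.5568°
a = sin²(Δφ/2) + cos φ₁ cos φ₂ sin²(Δλ/2) = 0.017439
c = 2·arcsin(√a) = 0.264890 rad = 15.1771°
d = R·c = 6371 × 0.264890 = 1687.6 km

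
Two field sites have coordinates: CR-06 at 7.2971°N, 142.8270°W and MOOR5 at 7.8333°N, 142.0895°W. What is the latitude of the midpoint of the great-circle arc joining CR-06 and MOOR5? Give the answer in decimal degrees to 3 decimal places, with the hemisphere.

Bx = cos φ₂ cos Δλ = 0.990587,  By = cos φ₂ sin Δλ = 0.012751
φₘ = atan2(sin φ₁ + sin φ₂, √((cos φ₁ + Bx)² + By²)) = 7.56535°
λₘ = λ₁ + atan2(By, cos φ₁ + Bx) = -142.45848°

7.565°N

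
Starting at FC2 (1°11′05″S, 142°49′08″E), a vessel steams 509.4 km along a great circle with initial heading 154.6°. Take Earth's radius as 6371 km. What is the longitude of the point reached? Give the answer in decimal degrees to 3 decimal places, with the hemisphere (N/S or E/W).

FC2: φ = -1.18472°, λ = +142.81889°
δ = d/R = 509.4/6371 = 0.079956 rad
φ₂ = arcsin(sin φ₁ cos δ + cos φ₁ sin δ cos θ)
   = arcsin(-0.02068·0.99681 + 0.99979·0.07987·-0.90334) = -5.32152°
λ₂ = λ₁ + atan2(sin θ sin δ cos φ₁, cos δ − sin φ₁ sin φ₂) = 144.79070°

144.791°E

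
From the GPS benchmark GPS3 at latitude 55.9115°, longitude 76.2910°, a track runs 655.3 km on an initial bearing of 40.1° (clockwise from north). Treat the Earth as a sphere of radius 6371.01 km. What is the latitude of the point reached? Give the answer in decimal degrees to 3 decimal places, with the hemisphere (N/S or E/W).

60.206°N

δ = d/R = 655.3/6371.01 = 0.102857 rad
φ₂ = arcsin(sin φ₁ cos δ + cos φ₁ sin δ cos θ)
   = arcsin(0.82817·0.99471 + 0.56047·0.10268·0.76492) = 60.20567°
λ₂ = λ₁ + atan2(sin θ sin δ cos φ₁, cos δ − sin φ₁ sin φ₂) = 83.93974°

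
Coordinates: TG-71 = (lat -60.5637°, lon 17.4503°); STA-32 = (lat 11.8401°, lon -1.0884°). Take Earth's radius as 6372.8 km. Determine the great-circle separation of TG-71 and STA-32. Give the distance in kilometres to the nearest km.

Δφ = 72.4038°,  Δλ = -18.5387°
a = sin²(Δφ/2) + cos φ₁ cos φ₂ sin²(Δλ/2) = 0.361326
c = 2·arcsin(√a) = 1.289764 rad = 73.8981°
d = R·c = 6372.8 × 1.289764 = 8219.4 km

8219 km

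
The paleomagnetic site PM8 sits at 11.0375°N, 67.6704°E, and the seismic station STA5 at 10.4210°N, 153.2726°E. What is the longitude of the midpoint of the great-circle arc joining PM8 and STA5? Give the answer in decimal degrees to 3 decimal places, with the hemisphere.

Bx = cos φ₂ cos Δλ = 0.075416,  By = cos φ₂ sin Δλ = 0.980610
φₘ = atan2(sin φ₁ + sin φ₂, √((cos φ₁ + Bx)² + By²)) = 14.48013°
λₘ = λ₁ + atan2(By, cos φ₁ + Bx) = 110.52559°

110.526°E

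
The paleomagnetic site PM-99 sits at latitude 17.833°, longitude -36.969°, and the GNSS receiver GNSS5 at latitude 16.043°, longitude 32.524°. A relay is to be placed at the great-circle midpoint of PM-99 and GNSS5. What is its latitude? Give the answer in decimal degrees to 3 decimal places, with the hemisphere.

20.337°N

Bx = cos φ₂ cos Δλ = 0.336678,  By = cos φ₂ sin Δλ = 0.900152
φₘ = atan2(sin φ₁ + sin φ₂, √((cos φ₁ + Bx)² + By²)) = 20.33660°
λₘ = λ₁ + atan2(By, cos φ₁ + Bx) = -2.03342°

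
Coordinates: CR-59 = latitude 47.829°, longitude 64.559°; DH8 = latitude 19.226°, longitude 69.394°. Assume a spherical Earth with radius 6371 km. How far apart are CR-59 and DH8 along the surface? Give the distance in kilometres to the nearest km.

Δφ = -28.6030°,  Δλ = 4.8350°
a = sin²(Δφ/2) + cos φ₁ cos φ₂ sin²(Δλ/2) = 0.062149
c = 2·arcsin(√a) = 0.503908 rad = 28.8718°
d = R·c = 6371 × 0.503908 = 3210.4 km

3210 km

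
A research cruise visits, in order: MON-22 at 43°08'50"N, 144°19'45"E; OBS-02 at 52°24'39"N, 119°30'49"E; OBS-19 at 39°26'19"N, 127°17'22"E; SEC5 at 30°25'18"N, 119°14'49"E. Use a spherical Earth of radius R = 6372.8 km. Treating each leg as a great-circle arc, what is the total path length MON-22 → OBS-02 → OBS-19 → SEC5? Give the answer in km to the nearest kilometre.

4909 km

MON-22: φ = +43.14722°, λ = +144.32917°
OBS-02: φ = +52.41083°, λ = +119.51361°
OBS-19: φ = +39.43861°, λ = +127.28944°
SEC5: φ = +30.42167°, λ = +119.24694°
MON-22→OBS-02: c = 0.330551 rad, d = 2106.54 km
OBS-02→OBS-19: c = 0.244959 rad, d = 1561.08 km
OBS-19→SEC5: c = 0.194772 rad, d = 1241.24 km
Total = 2106.54 + 1561.08 + 1241.24 = 4908.85 km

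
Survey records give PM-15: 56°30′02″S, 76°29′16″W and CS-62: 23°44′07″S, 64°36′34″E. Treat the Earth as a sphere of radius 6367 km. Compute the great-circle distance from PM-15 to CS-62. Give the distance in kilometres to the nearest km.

PM-15: φ = -56.50056°, λ = -76.48778°
CS-62: φ = -23.73528°, λ = +64.60944°
Δφ = 32.7653°,  Δλ = 141.0972°
a = sin²(Δφ/2) + cos φ₁ cos φ₂ sin²(Δλ/2) = 0.528768
c = 2·arcsin(√a) = 1.628365 rad = 93.2984°
d = R·c = 6367 × 1.628365 = 10367.8 km

10368 km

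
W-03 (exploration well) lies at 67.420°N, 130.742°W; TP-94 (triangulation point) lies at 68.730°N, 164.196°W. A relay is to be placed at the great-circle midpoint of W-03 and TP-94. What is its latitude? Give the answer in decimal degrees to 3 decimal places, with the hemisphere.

Bx = cos φ₂ cos Δλ = 0.302664,  By = cos φ₂ sin Δλ = -0.199980
φₘ = atan2(sin φ₁ + sin φ₂, √((cos φ₁ + Bx)² + By²)) = 68.91899°
λₘ = λ₁ + atan2(By, cos φ₁ + Bx) = -146.97994°

68.919°N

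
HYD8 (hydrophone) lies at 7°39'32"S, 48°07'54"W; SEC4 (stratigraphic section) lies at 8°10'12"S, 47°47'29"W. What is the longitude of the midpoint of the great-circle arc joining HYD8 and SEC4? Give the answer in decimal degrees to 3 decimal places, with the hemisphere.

HYD8: φ = -7.65889°, λ = -48.13167°
SEC4: φ = -8.17000°, λ = -47.79139°
Bx = cos φ₂ cos Δλ = 0.989833,  By = cos φ₂ sin Δλ = 0.005879
φₘ = atan2(sin φ₁ + sin φ₂, √((cos φ₁ + Bx)² + By²)) = -7.91448°
λₘ = λ₁ + atan2(By, cos φ₁ + Bx) = -47.96163°

47.962°W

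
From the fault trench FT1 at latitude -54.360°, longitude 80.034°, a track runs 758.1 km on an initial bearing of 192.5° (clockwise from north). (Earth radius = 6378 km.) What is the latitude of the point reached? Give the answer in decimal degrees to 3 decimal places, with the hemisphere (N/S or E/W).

60.976°S

δ = d/R = 758.1/6378 = 0.118862 rad
φ₂ = arcsin(sin φ₁ cos δ + cos φ₁ sin δ cos θ)
   = arcsin(-0.81269·0.99294 + 0.58269·0.11858·-0.97630) = -60.97626°
λ₂ = λ₁ + atan2(sin θ sin δ cos φ₁, cos δ − sin φ₁ sin φ₂) = 77.00161°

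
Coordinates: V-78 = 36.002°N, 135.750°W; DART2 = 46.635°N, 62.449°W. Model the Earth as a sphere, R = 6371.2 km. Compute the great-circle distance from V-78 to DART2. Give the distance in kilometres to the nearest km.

6011 km

Δφ = 10.6330°,  Δλ = 73.3010°
a = sin²(Δφ/2) + cos φ₁ cos φ₂ sin²(Δλ/2) = 0.206523
c = 2·arcsin(√a) = 0.943505 rad = 54.0588°
d = R·c = 6371.2 × 0.943505 = 6011.3 km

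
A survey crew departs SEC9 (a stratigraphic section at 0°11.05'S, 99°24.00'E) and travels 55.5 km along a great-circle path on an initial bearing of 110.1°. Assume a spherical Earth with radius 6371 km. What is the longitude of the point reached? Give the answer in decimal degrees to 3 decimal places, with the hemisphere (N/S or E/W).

99.869°E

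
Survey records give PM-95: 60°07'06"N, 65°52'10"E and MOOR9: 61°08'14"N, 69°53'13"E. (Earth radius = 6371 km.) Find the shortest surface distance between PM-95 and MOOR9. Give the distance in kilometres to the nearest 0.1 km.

246.6 km

PM-95: φ = +60.11833°, λ = +65.86944°
MOOR9: φ = +61.13722°, λ = +69.88694°
Δφ = 1.0189°,  Δλ = 4.0175°
a = sin²(Δφ/2) + cos φ₁ cos φ₂ sin²(Δλ/2) = 0.000375
c = 2·arcsin(√a) = 0.038708 rad = 2.2178°
d = R·c = 6371 × 0.038708 = 246.6 km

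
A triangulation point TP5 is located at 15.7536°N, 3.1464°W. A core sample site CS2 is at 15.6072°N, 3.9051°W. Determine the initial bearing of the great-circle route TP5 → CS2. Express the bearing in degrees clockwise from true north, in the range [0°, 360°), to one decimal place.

258.8°

Δλ = -0.7587°
y = sin Δλ · cos φ₂ = -0.012753
x = cos φ₁ sin φ₂ − sin φ₁ cos φ₂ cos Δλ = -0.002532
θ = atan2(y, x) = -101.2304° → 258.7696° (mod 360°)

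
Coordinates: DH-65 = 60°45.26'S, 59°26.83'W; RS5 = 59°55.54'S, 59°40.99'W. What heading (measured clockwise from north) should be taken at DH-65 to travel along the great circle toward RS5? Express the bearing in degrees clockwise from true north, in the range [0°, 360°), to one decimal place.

351.9°

DH-65: φ = -60.75433°, λ = -59.44717°
RS5: φ = -59.92567°, λ = -59.68317°
Δλ = -0.2360°
y = sin Δλ · cos φ₂ = -0.002064
x = cos φ₁ sin φ₂ − sin φ₁ cos φ₂ cos Δλ = 0.014459
θ = atan2(y, x) = -8.1246° → 351.8754° (mod 360°)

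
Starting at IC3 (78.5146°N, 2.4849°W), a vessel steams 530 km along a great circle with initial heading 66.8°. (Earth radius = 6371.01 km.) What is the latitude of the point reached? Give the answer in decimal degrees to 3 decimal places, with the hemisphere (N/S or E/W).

79.453°N

δ = d/R = 530/6371.01 = 0.083189 rad
φ₂ = arcsin(sin φ₁ cos δ + cos φ₁ sin δ cos θ)
   = arcsin(0.97998·0.99654 + 0.19912·0.08309·0.39394) = 79.45279°
λ₂ = λ₁ + atan2(sin θ sin δ cos φ₁, cos δ − sin φ₁ sin φ₂) = 22.17560°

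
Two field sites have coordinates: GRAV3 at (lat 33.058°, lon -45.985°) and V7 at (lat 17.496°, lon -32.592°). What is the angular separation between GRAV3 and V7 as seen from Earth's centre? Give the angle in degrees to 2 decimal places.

19.68°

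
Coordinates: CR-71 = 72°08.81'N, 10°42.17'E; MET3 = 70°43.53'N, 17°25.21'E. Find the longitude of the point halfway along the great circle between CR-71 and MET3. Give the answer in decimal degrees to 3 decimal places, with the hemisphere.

14.186°E

CR-71: φ = +72.14683°, λ = +10.70283°
MET3: φ = +70.72550°, λ = +17.42017°
Bx = cos φ₂ cos Δλ = 0.327828,  By = cos φ₂ sin Δλ = 0.038612
φₘ = atan2(sin φ₁ + sin φ₂, √((cos φ₁ + Bx)² + By²)) = 71.46583°
λₘ = λ₁ + atan2(By, cos φ₁ + Bx) = 14.18570°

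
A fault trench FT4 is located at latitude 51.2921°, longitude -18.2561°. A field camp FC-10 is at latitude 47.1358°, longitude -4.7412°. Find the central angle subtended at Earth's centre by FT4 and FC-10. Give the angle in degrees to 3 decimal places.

Δφ = -4.1563°,  Δλ = 13.5149°
a = sin²(Δφ/2) + cos φ₁ cos φ₂ sin²(Δλ/2) = 0.007205
c = 2·arcsin(√a) = 0.169967 rad = 9.7384°

9.738°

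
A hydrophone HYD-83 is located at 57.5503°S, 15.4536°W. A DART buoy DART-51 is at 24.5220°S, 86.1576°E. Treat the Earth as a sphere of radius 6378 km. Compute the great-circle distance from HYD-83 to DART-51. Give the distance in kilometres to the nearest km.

8394 km

Δφ = 33.0283°,  Δλ = 101.6112°
a = sin²(Δφ/2) + cos φ₁ cos φ₂ sin²(Δλ/2) = 0.374007
c = 2·arcsin(√a) = 1.316063 rad = 75.4049°
d = R·c = 6378 × 1.316063 = 8393.9 km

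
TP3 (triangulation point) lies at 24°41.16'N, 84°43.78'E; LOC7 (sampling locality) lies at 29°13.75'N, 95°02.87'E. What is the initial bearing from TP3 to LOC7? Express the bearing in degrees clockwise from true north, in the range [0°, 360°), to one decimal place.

TP3: φ = +24.68600°, λ = +84.72967°
LOC7: φ = +29.22917°, λ = +95.04783°
Δλ = 10.3182°
y = sin Δλ · cos φ₂ = 0.156308
x = cos φ₁ sin φ₂ − sin φ₁ cos φ₂ cos Δλ = 0.085104
θ = atan2(y, x) = 61.4333° → 61.4333° (mod 360°)

61.4°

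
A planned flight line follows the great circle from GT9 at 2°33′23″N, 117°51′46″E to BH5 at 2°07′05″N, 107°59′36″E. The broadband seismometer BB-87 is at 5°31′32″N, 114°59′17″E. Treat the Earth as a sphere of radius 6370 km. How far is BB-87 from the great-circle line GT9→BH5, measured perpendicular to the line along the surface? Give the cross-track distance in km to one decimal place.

GT9: φ = +2.55639°, λ = +117.86278°
BH5: φ = +2.11806°, λ = +107.99333°
BB-87: φ = +5.52556°, λ = +114.98806°
δ₁₃ = central angle GT9→BB-87 = 0.072040 rad  (haversine)
θ₁₃ = bearing GT9→BB-87 = 316.089°,  θ₁₂ = bearing GT9→BH5 = 267.663°
dₓₜ = R·arcsin(sin δ₁₃ · sin(θ₁₃ − θ₁₂)) = 6370·arcsin(0.07198·sin(48.426°)) = 343.171 km
|dₓₜ| = 343.171 km

343.2 km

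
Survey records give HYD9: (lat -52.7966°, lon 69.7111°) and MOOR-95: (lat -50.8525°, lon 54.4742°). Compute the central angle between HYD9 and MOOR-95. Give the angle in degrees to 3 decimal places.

9.597°

Δφ = 1.9441°,  Δλ = -15.2369°
a = sin²(Δφ/2) + cos φ₁ cos φ₂ sin²(Δλ/2) = 0.006997
c = 2·arcsin(√a) = 0.167493 rad = 9.5966°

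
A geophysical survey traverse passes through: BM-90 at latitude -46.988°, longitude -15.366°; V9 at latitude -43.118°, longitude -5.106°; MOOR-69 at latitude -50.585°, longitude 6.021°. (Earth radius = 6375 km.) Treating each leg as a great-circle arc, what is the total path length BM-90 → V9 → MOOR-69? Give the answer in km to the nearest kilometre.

2097 km

BM-90→V9: c = 0.143248 rad, d = 913.20 km
V9→MOOR-69: c = 0.185698 rad, d = 1183.83 km
Total = 913.20 + 1183.83 = 2097.03 km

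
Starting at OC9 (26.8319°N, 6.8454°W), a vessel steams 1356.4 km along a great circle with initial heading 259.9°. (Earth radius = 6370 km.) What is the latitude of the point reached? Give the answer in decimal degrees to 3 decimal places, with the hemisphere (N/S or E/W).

δ = d/R = 1356.4/6370 = 0.212936 rad
φ₂ = arcsin(sin φ₁ cos δ + cos φ₁ sin δ cos θ)
   = arcsin(0.45137·0.97741 + 0.89233·0.21133·-0.17537) = 24.08615°
λ₂ = λ₁ + atan2(sin θ sin δ cos φ₁, cos δ − sin φ₁ sin φ₂) = -20.01873°

24.086°N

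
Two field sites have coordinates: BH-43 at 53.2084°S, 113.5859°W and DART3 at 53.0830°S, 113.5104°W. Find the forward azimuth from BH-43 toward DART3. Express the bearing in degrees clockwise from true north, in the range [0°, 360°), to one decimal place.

Δλ = 0.0755°
y = sin Δλ · cos φ₂ = 0.000792
x = cos φ₁ sin φ₂ − sin φ₁ cos φ₂ cos Δλ = 0.002188
θ = atan2(y, x) = 19.8855° → 19.8855° (mod 360°)

19.9°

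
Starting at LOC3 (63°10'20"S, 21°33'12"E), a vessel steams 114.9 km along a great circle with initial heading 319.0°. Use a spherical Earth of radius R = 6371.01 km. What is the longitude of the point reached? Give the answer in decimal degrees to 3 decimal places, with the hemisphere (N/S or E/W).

20.091°E

LOC3: φ = -63.17222°, λ = +21.55333°
δ = d/R = 114.9/6371.01 = 0.018035 rad
φ₂ = arcsin(sin φ₁ cos δ + cos φ₁ sin δ cos θ)
   = arcsin(-0.89237·0.99984 + 0.45131·0.01803·0.75471) = -62.38466°
λ₂ = λ₁ + atan2(sin θ sin δ cos φ₁, cos δ − sin φ₁ sin φ₂) = 20.09075°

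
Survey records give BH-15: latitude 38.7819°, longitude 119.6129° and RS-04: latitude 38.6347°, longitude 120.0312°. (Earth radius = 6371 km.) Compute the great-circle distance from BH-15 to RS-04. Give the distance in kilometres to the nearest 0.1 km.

39.8 km

Δφ = -0.1472°,  Δλ = 0.4183°
a = sin²(Δφ/2) + cos φ₁ cos φ₂ sin²(Δλ/2) = 0.000010
c = 2·arcsin(√a) = 0.006250 rad = 0.3581°
d = R·c = 6371 × 0.006250 = 39.8 km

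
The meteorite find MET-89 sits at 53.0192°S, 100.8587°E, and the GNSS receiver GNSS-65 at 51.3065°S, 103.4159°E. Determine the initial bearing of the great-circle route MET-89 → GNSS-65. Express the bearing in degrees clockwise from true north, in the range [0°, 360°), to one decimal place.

43.5°

Δλ = 2.5572°
y = sin Δλ · cos φ₂ = 0.027892
x = cos φ₁ sin φ₂ − sin φ₁ cos φ₂ cos Δλ = 0.029390
θ = atan2(y, x) = 43.5019° → 43.5019° (mod 360°)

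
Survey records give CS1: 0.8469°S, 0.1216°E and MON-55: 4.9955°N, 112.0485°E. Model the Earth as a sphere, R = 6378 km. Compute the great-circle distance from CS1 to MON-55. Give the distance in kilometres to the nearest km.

12458 km

Δφ = 5.8424°,  Δλ = 111.9269°
a = sin²(Δφ/2) + cos φ₁ cos φ₂ sin²(Δλ/2) = 0.686626
c = 2·arcsin(√a) = 1.953308 rad = 111.9163°
d = R·c = 6378 × 1.953308 = 12458.2 km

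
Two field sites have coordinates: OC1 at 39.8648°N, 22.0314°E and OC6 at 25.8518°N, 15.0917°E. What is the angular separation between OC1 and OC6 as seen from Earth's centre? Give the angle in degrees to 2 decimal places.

Δφ = -14.0130°,  Δλ = -6.9397°
a = sin²(Δφ/2) + cos φ₁ cos φ₂ sin²(Δλ/2) = 0.017410
c = 2·arcsin(√a) = 0.264665 rad = 15.1642°

15.16°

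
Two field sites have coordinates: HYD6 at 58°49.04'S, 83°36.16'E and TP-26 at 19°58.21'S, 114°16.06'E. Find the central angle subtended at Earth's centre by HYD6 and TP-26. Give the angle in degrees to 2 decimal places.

44.70°

HYD6: φ = -58.81733°, λ = +83.60267°
TP-26: φ = -19.97017°, λ = +114.26767°
Δφ = 38.8472°,  Δλ = 30.6650°
a = sin²(Δφ/2) + cos φ₁ cos φ₂ sin²(Δλ/2) = 0.144614
c = 2·arcsin(√a) = 0.780200 rad = 44.7022°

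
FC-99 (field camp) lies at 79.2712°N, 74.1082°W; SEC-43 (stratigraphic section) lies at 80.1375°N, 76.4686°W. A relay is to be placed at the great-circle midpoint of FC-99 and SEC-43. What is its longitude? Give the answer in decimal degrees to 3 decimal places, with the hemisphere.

75.239°W

Bx = cos φ₂ cos Δλ = 0.171139,  By = cos φ₂ sin Δλ = -0.007054
φₘ = atan2(sin φ₁ + sin φ₂, √((cos φ₁ + Bx)² + By²)) = 79.70648°
λₘ = λ₁ + atan2(By, cos φ₁ + Bx) = -75.23928°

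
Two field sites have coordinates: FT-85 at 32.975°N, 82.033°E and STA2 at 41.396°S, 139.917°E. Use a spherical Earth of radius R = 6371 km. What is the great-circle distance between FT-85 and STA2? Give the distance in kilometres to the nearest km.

Δφ = -74.3710°,  Δλ = 57.8840°
a = sin²(Δφ/2) + cos φ₁ cos φ₂ sin²(Δλ/2) = 0.512670
c = 2·arcsin(√a) = 1.596140 rad = 91.4521°
d = R·c = 6371 × 1.596140 = 10169.0 km

10169 km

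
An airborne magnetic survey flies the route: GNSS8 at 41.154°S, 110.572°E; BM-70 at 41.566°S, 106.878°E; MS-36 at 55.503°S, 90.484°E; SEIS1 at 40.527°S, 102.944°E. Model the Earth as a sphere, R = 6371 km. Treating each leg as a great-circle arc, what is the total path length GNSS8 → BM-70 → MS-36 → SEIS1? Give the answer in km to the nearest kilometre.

4165 km

GNSS8→BM-70: c = 0.048919 rad, d = 311.66 km
BM-70→MS-36: c = 0.306707 rad, d = 1954.03 km
MS-36→SEIS1: c = 0.298105 rad, d = 1899.23 km
Total = 311.66 + 1954.03 + 1899.23 = 4164.92 km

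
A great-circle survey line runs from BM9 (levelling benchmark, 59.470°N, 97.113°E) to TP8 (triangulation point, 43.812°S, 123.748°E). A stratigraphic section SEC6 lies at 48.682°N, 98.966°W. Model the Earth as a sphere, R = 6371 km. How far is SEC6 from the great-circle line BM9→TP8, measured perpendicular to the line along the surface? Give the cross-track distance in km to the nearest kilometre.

3218 km

δ₁₃ = central angle BM9→SEC6 = 1.240145 rad  (haversine)
θ₁₃ = bearing BM9→SEC6 = 11.147°,  θ₁₂ = bearing BM9→TP8 = 160.376°
dₓₜ = R·arcsin(sin δ₁₃ · sin(θ₁₃ − θ₁₂)) = 6371·arcsin(0.94583·sin(-149.228°)) = -3218.056 km
|dₓₜ| = 3218.056 km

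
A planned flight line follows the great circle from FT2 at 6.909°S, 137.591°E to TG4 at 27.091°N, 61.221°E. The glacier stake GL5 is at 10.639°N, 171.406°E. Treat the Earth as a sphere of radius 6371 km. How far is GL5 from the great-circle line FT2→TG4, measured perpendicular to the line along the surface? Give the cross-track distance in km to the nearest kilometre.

3415 km

δ₁₃ = central angle FT2→GL5 = 0.662562 rad  (haversine)
θ₁₃ = bearing FT2→GL5 = 62.766°,  θ₁₂ = bearing FT2→TG4 = 298.885°
dₓₜ = R·arcsin(sin δ₁₃ · sin(θ₁₃ − θ₁₂)) = 6371·arcsin(0.61514·sin(-236.120°)) = 3414.778 km
|dₓₜ| = 3414.778 km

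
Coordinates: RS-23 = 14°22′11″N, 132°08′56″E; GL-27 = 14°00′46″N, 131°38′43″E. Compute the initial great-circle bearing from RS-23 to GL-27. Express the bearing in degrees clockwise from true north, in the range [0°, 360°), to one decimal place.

RS-23: φ = +14.36972°, λ = +132.14889°
GL-27: φ = +14.01278°, λ = +131.64528°
Δλ = -0.5036°
y = sin Δλ · cos φ₂ = -0.008528
x = cos φ₁ sin φ₂ − sin φ₁ cos φ₂ cos Δλ = -0.006221
θ = atan2(y, x) = -126.1079° → 233.8921° (mod 360°)

233.9°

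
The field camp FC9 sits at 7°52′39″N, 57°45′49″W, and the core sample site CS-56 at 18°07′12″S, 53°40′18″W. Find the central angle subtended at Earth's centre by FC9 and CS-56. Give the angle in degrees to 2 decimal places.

FC9: φ = +7.87750°, λ = -57.76361°
CS-56: φ = -18.12000°, λ = -53.67167°
Δφ = -25.9975°,  Δλ = 4.0919°
a = sin²(Δφ/2) + cos φ₁ cos φ₂ sin²(Δλ/2) = 0.051793
c = 2·arcsin(√a) = 0.459187 rad = 26.3095°

26.31°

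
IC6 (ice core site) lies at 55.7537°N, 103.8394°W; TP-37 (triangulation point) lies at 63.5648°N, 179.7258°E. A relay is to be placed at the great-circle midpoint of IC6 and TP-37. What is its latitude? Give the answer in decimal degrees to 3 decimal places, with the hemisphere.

Bx = cos φ₂ cos Δλ = 0.104419,  By = cos φ₂ sin Δλ = -0.432766
φₘ = atan2(sin φ₁ + sin φ₂, √((cos φ₁ + Bx)² + By²)) = 65.21282°
λₘ = λ₁ + atan2(By, cos φ₁ + Bx) = -136.80923°

65.213°N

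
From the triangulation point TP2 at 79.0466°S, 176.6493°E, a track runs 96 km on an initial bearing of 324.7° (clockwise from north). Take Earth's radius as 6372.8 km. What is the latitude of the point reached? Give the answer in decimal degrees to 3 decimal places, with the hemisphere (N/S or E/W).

δ = d/R = 96/6372.8 = 0.015064 rad
φ₂ = arcsin(sin φ₁ cos δ + cos φ₁ sin δ cos θ)
   = arcsin(-0.98178·0.99989 + 0.19001·0.01506·0.81614) = -78.33165°
λ₂ = λ₁ + atan2(sin θ sin δ cos φ₁, cos δ − sin φ₁ sin φ₂) = 174.18257°

78.332°S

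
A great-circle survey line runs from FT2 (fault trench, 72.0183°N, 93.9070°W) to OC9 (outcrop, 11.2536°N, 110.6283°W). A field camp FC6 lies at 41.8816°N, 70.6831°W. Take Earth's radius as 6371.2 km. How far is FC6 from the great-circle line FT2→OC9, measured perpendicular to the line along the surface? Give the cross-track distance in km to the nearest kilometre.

δ₁₃ = central angle FT2→FC6 = 0.561972 rad  (haversine)
θ₁₃ = bearing FT2→FC6 = 146.567°,  θ₁₂ = bearing FT2→OC9 = 198.711°
dₓₜ = R·arcsin(sin δ₁₃ · sin(θ₁₃ − θ₁₂)) = 6371.2·arcsin(0.53286·sin(-52.144°)) = -2766.611 km
|dₓₜ| = 2766.611 km

2767 km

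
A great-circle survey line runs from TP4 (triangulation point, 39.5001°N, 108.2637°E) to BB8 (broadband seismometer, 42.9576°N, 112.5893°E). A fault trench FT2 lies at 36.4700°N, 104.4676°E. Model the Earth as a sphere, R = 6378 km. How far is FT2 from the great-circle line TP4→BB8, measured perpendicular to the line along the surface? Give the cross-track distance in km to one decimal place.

δ₁₃ = central angle TP4→FT2 = 0.074307 rad  (haversine)
θ₁₃ = bearing TP4→FT2 = 225.820°,  θ₁₂ = bearing TP4→BB8 = 41.848°
dₓₜ = R·arcsin(sin δ₁₃ · sin(θ₁₃ − θ₁₂)) = 6378·arcsin(0.07424·sin(183.972°)) = -32.800 km
|dₓₜ| = 32.800 km

32.8 km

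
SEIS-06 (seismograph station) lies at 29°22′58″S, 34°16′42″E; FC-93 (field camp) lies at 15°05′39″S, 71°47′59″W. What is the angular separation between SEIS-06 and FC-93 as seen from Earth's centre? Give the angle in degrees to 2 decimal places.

SEIS-06: φ = -29.38278°, λ = +34.27833°
FC-93: φ = -15.09417°, λ = -71.79972°
Δφ = 14.2886°,  Δλ = -106.0781°
a = sin²(Δφ/2) + cos φ₁ cos φ₂ sin²(Δλ/2) = 0.552614
c = 2·arcsin(√a) = 1.676220 rad = 96.0403°

96.04°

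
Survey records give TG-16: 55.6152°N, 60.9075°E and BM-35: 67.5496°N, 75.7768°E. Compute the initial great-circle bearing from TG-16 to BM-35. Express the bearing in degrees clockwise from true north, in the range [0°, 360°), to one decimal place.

24.3°

Δλ = 14.8693°
y = sin Δλ · cos φ₂ = 0.097997
x = cos φ₁ sin φ₂ − sin φ₁ cos φ₂ cos Δλ = 0.217345
θ = atan2(y, x) = 24.2698° → 24.2698° (mod 360°)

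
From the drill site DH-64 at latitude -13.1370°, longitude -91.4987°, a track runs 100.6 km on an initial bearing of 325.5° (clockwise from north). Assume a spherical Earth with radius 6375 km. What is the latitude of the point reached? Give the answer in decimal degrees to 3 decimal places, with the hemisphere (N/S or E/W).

12.391°S

δ = d/R = 100.6/6375 = 0.015780 rad
φ₂ = arcsin(sin φ₁ cos δ + cos φ₁ sin δ cos θ)
   = arcsin(-0.22728·0.99988 + 0.97383·0.01578·0.82413) = -12.39134°
λ₂ = λ₁ + atan2(sin θ sin δ cos φ₁, cos δ − sin φ₁ sin φ₂) = -92.02302°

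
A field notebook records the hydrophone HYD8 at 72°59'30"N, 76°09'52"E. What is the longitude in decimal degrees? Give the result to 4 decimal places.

76.1644°E

76° + 9′/60 + 52″/3600 = 76 + 0.15000 + 0.01444 = 76.1644°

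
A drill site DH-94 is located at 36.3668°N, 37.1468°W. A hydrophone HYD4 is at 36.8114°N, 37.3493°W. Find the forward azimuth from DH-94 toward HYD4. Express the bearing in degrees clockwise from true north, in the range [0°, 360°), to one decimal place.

Δλ = -0.2025°
y = sin Δλ · cos φ₂ = -0.002830
x = cos φ₁ sin φ₂ − sin φ₁ cos φ₂ cos Δλ = 0.007763
θ = atan2(y, x) = -20.0276° → 339.9724° (mod 360°)

340.0°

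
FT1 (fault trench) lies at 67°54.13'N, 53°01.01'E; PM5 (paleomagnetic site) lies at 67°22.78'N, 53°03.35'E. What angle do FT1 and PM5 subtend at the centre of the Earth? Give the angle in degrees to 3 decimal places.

0.523°

FT1: φ = +67.90217°, λ = +53.01683°
PM5: φ = +67.37967°, λ = +53.05583°
Δφ = -0.5225°,  Δλ = 0.0390°
a = sin²(Δφ/2) + cos φ₁ cos φ₂ sin²(Δλ/2) = 0.000021
c = 2·arcsin(√a) = 0.009123 rad = 0.5227°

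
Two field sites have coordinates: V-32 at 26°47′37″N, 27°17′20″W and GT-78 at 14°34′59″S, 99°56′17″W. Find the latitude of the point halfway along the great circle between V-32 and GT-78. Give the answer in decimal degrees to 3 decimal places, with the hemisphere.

V-32: φ = +26.79361°, λ = -27.28889°
GT-78: φ = -14.58306°, λ = -99.93806°
Bx = cos φ₂ cos Δλ = 0.288614,  By = cos φ₂ sin Δλ = -0.923746
φₘ = atan2(sin φ₁ + sin φ₂, √((cos φ₁ + Bx)² + By²)) = 7.55914°
λₘ = λ₁ + atan2(By, cos φ₁ + Bx) = -65.31455°

7.559°N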